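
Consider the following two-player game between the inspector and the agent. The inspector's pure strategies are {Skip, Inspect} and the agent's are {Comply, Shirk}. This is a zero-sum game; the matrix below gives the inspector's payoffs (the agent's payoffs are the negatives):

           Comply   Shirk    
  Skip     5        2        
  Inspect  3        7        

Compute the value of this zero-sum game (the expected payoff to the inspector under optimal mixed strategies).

The inspector's indifference between Skip and Inspect determines the agent's mixing probability q:
  the inspector's payoff to Skip: q·5 + (1−q)·2 = 3q + 2
  the inspector's payoff to Inspect: q·3 + (1−q)·7 = -4q + 7
  3q + 2 = -4q + 7  ⇒  7q = 5  ⇒  q = 5/7.
The value is the inspector's expected payoff against this mix (using Skip): (5/7)·5 + (2/7)·2 = 29/7.

v = 29/7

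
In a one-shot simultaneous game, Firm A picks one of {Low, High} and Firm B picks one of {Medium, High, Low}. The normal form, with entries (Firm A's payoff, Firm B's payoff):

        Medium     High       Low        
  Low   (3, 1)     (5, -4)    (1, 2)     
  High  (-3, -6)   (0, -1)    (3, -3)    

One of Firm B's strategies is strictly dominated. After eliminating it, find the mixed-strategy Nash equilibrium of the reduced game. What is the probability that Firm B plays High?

Firm B's strategy Medium is strictly dominated by Low: 2 > 1 and -3 > -6. Eliminate Medium.
Set Firm A's expected payoff from Low equal to that from High:
  Firm A's payoff from Low: q·5 + (1−q)·1 = 4q + 1
  Firm A's payoff from High: q·0 + (1−q)·3 = -3q + 3
  4q + 1 = -3q + 3  ⇒  7q = 2  ⇒  q = 2/7.

q = 2/7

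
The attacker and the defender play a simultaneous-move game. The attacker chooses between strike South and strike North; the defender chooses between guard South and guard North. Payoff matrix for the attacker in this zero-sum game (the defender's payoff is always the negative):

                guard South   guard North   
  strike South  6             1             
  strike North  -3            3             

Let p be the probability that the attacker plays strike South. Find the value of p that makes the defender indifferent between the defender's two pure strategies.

The attacker's mix must leave the defender indifferent between guard South and guard North.
  the defender's payoff to guard South: p·(-6) + (1−p)·3 = -9p + 3
  the defender's payoff to guard North: p·(-1) + (1−p)·(-3) = 2p - 3
  -9p + 3 = 2p - 3  ⇒  -11p = -6  ⇒  p = 6/11.

p = 6/11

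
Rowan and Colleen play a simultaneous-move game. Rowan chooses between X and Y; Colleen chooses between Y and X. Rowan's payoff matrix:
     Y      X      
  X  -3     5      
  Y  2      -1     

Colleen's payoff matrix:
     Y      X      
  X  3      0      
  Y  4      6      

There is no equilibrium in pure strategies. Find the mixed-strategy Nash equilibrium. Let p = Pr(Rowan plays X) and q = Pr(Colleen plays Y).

Set Colleen's expected payoff from Y equal to that from X:
  Colleen's payoff from Y: p·3 + (1−p)·4 = -p + 4
  Colleen's payoff from X: p·0 + (1−p)·6 = -6p + 6
  -p + 4 = -6p + 6  ⇒  5p = 2  ⇒  p = 2/5.
Colleen's mix must leave Rowan indifferent between X and Y.
  Rowan's payoff to X: q·(-3) + (1−q)·5 = -8q + 5
  Rowan's payoff to Y: q·2 + (1−q)·(-1) = 3q - 1
  -8q + 5 = 3q - 1  ⇒  -11q = -6  ⇒  q = 6/11.

p = 2/5, q = 6/11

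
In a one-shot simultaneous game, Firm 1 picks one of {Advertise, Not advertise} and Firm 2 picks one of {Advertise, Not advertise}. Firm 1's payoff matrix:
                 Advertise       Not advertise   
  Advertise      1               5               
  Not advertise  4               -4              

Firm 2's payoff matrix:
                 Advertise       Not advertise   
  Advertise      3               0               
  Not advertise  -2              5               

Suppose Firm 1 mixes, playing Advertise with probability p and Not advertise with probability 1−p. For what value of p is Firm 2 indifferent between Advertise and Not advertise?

p = 7/10

Set Firm 2's expected payoff from Advertise equal to that from Not advertise:
  Firm 2's expected payoff from Advertise: p·3 + (1−p)·(-2) = 5p - 2
  Firm 2's expected payoff from Not advertise: p·0 + (1−p)·5 = -5p + 5
  5p - 2 = -5p + 5  ⇒  10p = 7  ⇒  p = 7/10.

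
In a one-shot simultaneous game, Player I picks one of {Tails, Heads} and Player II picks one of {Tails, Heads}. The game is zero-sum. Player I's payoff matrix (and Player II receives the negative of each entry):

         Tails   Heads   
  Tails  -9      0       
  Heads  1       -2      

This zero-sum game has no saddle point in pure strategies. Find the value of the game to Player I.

v = -3/2

For Player I to be willing to mix, Player I must be indifferent between Tails and Heads, which pins down Player II's mix.
  Player I's payoff from Tails: q·(-9) + (1−q)·0 = -9q
  Player I's payoff from Heads: q·1 + (1−q)·(-2) = 3q - 2
  -9q = 3q - 2  ⇒  -12q = -2  ⇒  q = 1/6.
The value is Player I's expected payoff against this mix (using Tails): (1/6)·(-9) + (5/6)·0 = -3/2.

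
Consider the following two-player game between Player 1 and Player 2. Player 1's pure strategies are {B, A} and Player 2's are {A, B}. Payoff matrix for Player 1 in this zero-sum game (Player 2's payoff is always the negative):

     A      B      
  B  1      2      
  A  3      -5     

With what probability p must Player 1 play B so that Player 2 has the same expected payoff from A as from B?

p = 8/9

Set Player 2's expected payoff from A equal to that from B:
  Player 2's payoff to A: p·(-1) + (1−p)·(-3) = 2p - 3
  Player 2's payoff to B: p·(-2) + (1−p)·5 = -7p + 5
  2p - 3 = -7p + 5  ⇒  9p = 8  ⇒  p = 8/9.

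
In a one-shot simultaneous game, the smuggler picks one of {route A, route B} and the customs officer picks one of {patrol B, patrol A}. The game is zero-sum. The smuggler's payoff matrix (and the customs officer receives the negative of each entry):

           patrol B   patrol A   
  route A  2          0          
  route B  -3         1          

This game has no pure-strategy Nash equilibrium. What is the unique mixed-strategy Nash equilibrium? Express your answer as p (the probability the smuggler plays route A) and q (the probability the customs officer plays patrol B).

For the customs officer to be willing to mix, the customs officer must be indifferent between patrol B and patrol A, which pins down the smuggler's mix.
  the customs officer's expected payoff from patrol B: p·(-2) + (1−p)·3 = -5p + 3
  the customs officer's expected payoff from patrol A: p·0 + (1−p)·(-1) = p - 1
  -5p + 3 = p - 1  ⇒  -6p = -4  ⇒  p = 2/3.
The smuggler's indifference between route A and route B determines the customs officer's mixing probability q:
  the smuggler's expected payoff from route A: q·2 + (1−q)·0 = 2q
  the smuggler's expected payoff from route B: q·(-3) + (1−q)·1 = -4q + 1
  2q = -4q + 1  ⇒  6q = 1  ⇒  q = 1/6.

p = 2/3, q = 1/6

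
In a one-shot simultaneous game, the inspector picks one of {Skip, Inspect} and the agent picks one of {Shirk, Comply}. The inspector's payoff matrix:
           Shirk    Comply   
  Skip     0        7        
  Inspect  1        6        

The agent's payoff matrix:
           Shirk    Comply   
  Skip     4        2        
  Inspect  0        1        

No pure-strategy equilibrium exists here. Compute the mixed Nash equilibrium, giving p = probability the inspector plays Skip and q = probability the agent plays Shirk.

Set the agent's expected payoff from Shirk equal to that from Comply:
  the agent's expected payoff from Shirk: p·4 + (1−p)·0 = 4p
  the agent's expected payoff from Comply: p·2 + (1−p)·1 = p + 1
  4p = p + 1  ⇒  3p = 1  ⇒  p = 1/3.
The agent's mix must leave the inspector indifferent between Skip and Inspect.
  the inspector's payoff to Skip: q·0 + (1−q)·7 = -7q + 7
  the inspector's payoff to Inspect: q·1 + (1−q)·6 = -5q + 6
  -7q + 7 = -5q + 6  ⇒  -2q = -1  ⇒  q = 1/2.

p = 1/3, q = 1/2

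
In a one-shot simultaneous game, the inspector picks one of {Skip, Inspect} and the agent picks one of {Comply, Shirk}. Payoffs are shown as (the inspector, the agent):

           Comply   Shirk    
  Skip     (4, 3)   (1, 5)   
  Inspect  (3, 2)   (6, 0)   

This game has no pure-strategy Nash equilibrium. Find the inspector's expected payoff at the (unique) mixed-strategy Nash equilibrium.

For the inspector to be willing to mix, the inspector must be indifferent between Skip and Inspect, which pins down the agent's mix.
  the inspector's payoff to Skip: q·4 + (1−q)·1 = 3q + 1
  the inspector's payoff to Inspect: q·3 + (1−q)·6 = -3q + 6
  3q + 1 = -3q + 6  ⇒  6q = 5  ⇒  q = 5/6.
At equilibrium the inspector is indifferent across rows, so the inspector's payoff equals the payoff from Skip: (5/6)·4 + (1/6)·1 = 7/2.

7/2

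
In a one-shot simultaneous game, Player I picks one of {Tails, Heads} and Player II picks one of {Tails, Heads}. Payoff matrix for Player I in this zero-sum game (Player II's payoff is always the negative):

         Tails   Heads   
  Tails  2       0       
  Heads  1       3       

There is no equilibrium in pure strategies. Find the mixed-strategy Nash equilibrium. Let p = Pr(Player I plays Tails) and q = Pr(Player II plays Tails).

Player I's mix must leave Player II indifferent between Tails and Heads.
  Player II's expected payoff from Tails: p·(-2) + (1−p)·(-1) = -p - 1
  Player II's expected payoff from Heads: p·0 + (1−p)·(-3) = 3p - 3
  -p - 1 = 3p - 3  ⇒  -4p = -2  ⇒  p = 1/2.
Player I's indifference between Tails and Heads determines Player II's mixing probability q:
  Player I's expected payoff from Tails: q·2 + (1−q)·0 = 2q
  Player I's expected payoff from Heads: q·1 + (1−q)·3 = -2q + 3
  2q = -2q + 3  ⇒  4q = 3  ⇒  q = 3/4.

p = 1/2, q = 3/4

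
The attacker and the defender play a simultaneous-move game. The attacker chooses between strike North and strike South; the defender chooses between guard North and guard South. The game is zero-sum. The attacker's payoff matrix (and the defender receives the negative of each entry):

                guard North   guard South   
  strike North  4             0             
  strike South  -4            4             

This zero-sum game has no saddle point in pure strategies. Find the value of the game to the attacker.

In a mixed equilibrium the attacker is indifferent between strike North and strike South; this condition fixes q.
  the attacker's payoff to strike North: q·4 + (1−q)·0 = 4q
  the attacker's payoff to strike South: q·(-4) + (1−q)·4 = -8q + 4
  4q = -8q + 4  ⇒  12q = 4  ⇒  q = 1/3.
The value is the attacker's expected payoff against this mix (using strike North): (1/3)·4 + (2/3)·0 = 4/3.

v = 4/3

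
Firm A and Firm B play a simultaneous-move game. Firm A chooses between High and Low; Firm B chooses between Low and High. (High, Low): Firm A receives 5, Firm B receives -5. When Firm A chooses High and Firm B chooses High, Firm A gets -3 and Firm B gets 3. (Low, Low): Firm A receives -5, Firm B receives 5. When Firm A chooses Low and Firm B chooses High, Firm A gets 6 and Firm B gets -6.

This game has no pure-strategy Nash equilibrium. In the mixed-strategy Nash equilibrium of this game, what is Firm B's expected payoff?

Firm A's mix must leave Firm B indifferent between Low and High.
  Firm B's payoff from Low: p·(-5) + (1−p)·5 = -10p + 5
  Firm B's payoff from High: p·3 + (1−p)·(-6) = 9p - 6
  -10p + 5 = 9p - 6  ⇒  -19p = -11  ⇒  p = 11/19.
At equilibrium Firm B is indifferent across columns, so Firm B's payoff equals the payoff from Low: (11/19)·(-5) + (8/19)·5 = -15/19.

-15/19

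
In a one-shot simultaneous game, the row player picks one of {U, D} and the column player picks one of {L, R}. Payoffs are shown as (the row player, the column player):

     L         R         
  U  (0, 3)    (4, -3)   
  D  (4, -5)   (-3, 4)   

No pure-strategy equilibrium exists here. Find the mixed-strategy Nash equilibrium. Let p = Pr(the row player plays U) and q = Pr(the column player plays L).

Set the column player's expected payoff from L equal to that from R:
  the column player's payoff to L: p·3 + (1−p)·(-5) = 8p - 5
  the column player's payoff to R: p·(-3) + (1−p)·4 = -7p + 4
  8p - 5 = -7p + 4  ⇒  15p = 9  ⇒  p = 3/5.
The column player's mix must leave the row player indifferent between U and D.
  the row player's payoff to U: q·0 + (1−q)·4 = -4q + 4
  the row player's payoff to D: q·4 + (1−q)·(-3) = 7q - 3
  -4q + 4 = 7q - 3  ⇒  -11q = -7  ⇒  q = 7/11.

p = 3/5, q = 7/11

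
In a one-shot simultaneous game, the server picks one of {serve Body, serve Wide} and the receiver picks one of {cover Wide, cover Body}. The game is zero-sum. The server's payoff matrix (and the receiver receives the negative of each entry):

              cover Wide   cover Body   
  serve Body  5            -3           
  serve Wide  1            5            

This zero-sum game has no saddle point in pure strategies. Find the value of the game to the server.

v = 7/3

For the server to be willing to mix, the server must be indifferent between serve Body and serve Wide, which pins down the receiver's mix.
  the server's expected payoff from serve Body: q·5 + (1−q)·(-3) = 8q - 3
  the server's expected payoff from serve Wide: q·1 + (1−q)·5 = -4q + 5
  8q - 3 = -4q + 5  ⇒  12q = 8  ⇒  q = 2/3.
The value is the server's expected payoff against this mix (using serve Body): (2/3)·5 + (1/3)·(-3) = 7/3.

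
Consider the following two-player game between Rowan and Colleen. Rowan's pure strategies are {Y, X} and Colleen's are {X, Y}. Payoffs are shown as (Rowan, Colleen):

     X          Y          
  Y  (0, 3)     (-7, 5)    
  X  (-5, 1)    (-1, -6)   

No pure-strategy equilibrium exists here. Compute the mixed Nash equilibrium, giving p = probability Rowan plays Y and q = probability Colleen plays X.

p = 7/9, q = 6/11

Set Colleen's expected payoff from X equal to that from Y:
  Colleen's payoff from X: p·3 + (1−p)·1 = 2p + 1
  Colleen's payoff from Y: p·5 + (1−p)·(-6) = 11p - 6
  2p + 1 = 11p - 6  ⇒  -9p = -7  ⇒  p = 7/9.
For Rowan to be willing to mix, Rowan must be indifferent between Y and X, which pins down Colleen's mix.
  Rowan's payoff to Y: q·0 + (1−q)·(-7) = 7q - 7
  Rowan's payoff to X: q·(-5) + (1−q)·(-1) = -4q - 1
  7q - 7 = -4q - 1  ⇒  11q = 6  ⇒  q = 6/11.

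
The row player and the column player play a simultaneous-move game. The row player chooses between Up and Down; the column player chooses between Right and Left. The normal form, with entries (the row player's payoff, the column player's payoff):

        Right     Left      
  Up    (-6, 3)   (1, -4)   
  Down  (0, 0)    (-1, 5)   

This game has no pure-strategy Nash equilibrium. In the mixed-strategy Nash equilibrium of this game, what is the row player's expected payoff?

-3/4

In a mixed equilibrium the row player is indifferent between Up and Down; this condition fixes q.
  the row player's expected payoff from Up: q·(-6) + (1−q)·1 = -7q + 1
  the row player's expected payoff from Down: q·0 + (1−q)·(-1) = q - 1
  -7q + 1 = q - 1  ⇒  -8q = -2  ⇒  q = 1/4.
At equilibrium the row player is indifferent across rows, so the row player's payoff equals the payoff from Up: (1/4)·(-6) + (3/4)·1 = -3/4.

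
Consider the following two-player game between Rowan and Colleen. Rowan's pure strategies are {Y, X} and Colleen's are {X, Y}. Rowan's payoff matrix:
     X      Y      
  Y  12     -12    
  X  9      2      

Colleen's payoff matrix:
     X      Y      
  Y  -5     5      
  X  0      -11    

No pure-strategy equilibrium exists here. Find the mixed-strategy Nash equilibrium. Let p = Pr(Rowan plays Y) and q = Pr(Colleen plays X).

Rowan's mix must leave Colleen indifferent between X and Y.
  Colleen's payoff from X: p·(-5) + (1−p)·0 = -5p
  Colleen's payoff from Y: p·5 + (1−p)·(-11) = 16p - 11
  -5p = 16p - 11  ⇒  -21p = -11  ⇒  p = 11/21.
In a mixed equilibrium Rowan is indifferent between Y and X; this condition fixes q.
  Rowan's expected payoff from Y: q·12 + (1−q)·(-12) = 24q - 12
  Rowan's expected payoff from X: q·9 + (1−q)·2 = 7q + 2
  24q - 12 = 7q + 2  ⇒  17q = 14  ⇒  q = 14/17.

p = 11/21, q = 14/17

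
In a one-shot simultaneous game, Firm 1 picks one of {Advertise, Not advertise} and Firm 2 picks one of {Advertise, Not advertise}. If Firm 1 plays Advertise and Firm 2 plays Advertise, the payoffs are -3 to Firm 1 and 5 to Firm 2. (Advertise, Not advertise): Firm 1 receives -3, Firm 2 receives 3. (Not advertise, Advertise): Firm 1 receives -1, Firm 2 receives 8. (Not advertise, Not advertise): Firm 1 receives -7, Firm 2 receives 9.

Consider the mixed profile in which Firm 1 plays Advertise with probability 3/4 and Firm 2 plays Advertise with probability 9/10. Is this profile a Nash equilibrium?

No

Given Firm 1's mix p = 3/4, Firm 2's payoff from Advertise is 23/4 but from Not advertise is 9/2. Firm 2 strictly prefers Advertise, so Firm 2 would not mix.
So the proposed profile is not a Nash equilibrium.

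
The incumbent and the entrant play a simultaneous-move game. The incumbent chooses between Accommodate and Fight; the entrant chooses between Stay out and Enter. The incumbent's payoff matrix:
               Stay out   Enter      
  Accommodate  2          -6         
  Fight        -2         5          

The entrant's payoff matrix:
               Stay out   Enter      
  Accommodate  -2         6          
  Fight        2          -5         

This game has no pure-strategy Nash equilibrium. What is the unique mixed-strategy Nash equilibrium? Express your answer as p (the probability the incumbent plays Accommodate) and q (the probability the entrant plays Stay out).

In a mixed equilibrium the entrant is indifferent between Stay out and Enter; this condition fixes p.
  the entrant's payoff from Stay out: p·(-2) + (1−p)·2 = -4p + 2
  the entrant's payoff from Enter: p·6 + (1−p)·(-5) = 11p - 5
  -4p + 2 = 11p - 5  ⇒  -15p = -7  ⇒  p = 7/15.
The incumbent's indifference between Accommodate and Fight determines the entrant's mixing probability q:
  the incumbent's expected payoff from Accommodate: q·2 + (1−q)·(-6) = 8q - 6
  the incumbent's expected payoff from Fight: q·(-2) + (1−q)·5 = -7q + 5
  8q - 6 = -7q + 5  ⇒  15q = 11  ⇒  q = 11/15.

p = 7/15, q = 11/15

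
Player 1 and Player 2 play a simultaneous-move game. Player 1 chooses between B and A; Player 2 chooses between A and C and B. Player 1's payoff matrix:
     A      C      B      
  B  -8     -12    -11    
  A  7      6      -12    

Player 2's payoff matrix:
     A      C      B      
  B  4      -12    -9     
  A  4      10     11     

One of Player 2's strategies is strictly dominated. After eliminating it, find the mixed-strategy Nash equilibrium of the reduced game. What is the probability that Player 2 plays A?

Player 2's strategy C is strictly dominated by B: -9 > -12 and 11 > 10. Eliminate C.
Player 2's mix must leave Player 1 indifferent between B and A.
  Player 1's payoff from B: q·(-8) + (1−q)·(-11) = 3q - 11
  Player 1's payoff from A: q·7 + (1−q)·(-12) = 19q - 12
  3q - 11 = 19q - 12  ⇒  -16q = -1  ⇒  q = 1/16.

q = 1/16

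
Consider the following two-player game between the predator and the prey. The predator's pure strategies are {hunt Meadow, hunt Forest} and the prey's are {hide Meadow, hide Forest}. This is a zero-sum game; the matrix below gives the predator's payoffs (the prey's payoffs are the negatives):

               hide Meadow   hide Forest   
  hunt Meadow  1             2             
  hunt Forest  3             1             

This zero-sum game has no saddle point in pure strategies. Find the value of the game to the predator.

In a mixed equilibrium the predator is indifferent between hunt Meadow and hunt Forest; this condition fixes q.
  the predator's payoff from hunt Meadow: q·1 + (1−q)·2 = -q + 2
  the predator's payoff from hunt Forest: q·3 + (1−q)·1 = 2q + 1
  -q + 2 = 2q + 1  ⇒  -3q = -1  ⇒  q = 1/3.
The value is the predator's expected payoff against this mix (using hunt Meadow): (1/3)·1 + (2/3)·2 = 5/3.

v = 5/3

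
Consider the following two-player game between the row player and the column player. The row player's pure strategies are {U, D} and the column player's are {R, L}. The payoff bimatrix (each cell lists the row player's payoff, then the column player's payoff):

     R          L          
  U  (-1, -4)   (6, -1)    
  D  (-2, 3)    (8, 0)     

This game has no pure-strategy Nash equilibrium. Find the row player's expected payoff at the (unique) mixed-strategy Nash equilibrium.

4/3

In a mixed equilibrium the row player is indifferent between U and D; this condition fixes q.
  the row player's payoff from U: q·(-1) + (1−q)·6 = -7q + 6
  the row player's payoff from D: q·(-2) + (1−q)·8 = -10q + 8
  -7q + 6 = -10q + 8  ⇒  3q = 2  ⇒  q = 2/3.
At equilibrium the row player is indifferent across rows, so the row player's payoff equals the payoff from U: (2/3)·(-1) + (1/3)·6 = 4/3.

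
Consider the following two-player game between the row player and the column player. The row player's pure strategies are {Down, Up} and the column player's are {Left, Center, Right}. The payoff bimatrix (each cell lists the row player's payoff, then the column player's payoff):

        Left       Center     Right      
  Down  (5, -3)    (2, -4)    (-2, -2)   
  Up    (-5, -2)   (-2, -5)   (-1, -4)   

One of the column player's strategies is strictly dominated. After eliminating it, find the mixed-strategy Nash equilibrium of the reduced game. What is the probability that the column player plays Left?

The column player's strategy Center is strictly dominated by Left: -3 > -4 and -2 > -5. Eliminate Center.
In a mixed equilibrium the row player is indifferent between Down and Up; this condition fixes q.
  the row player's payoff from Down: q·5 + (1−q)·(-2) = 7q - 2
  the row player's payoff from Up: q·(-5) + (1−q)·(-1) = -4q - 1
  7q - 2 = -4q - 1  ⇒  11q = 1  ⇒  q = 1/11.

q = 1/11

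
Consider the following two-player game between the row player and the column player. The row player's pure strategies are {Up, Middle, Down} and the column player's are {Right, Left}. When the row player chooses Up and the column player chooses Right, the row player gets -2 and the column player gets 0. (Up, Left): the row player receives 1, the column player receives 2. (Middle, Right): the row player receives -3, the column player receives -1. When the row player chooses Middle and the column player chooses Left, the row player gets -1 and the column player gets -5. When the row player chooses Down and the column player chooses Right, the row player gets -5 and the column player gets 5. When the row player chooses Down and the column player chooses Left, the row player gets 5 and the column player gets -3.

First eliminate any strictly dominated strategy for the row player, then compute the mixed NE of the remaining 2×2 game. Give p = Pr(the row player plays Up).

The row player's strategy Middle is strictly dominated by Up: -2 > -3 and 1 > -1. Eliminate Middle.
In a mixed equilibrium the column player is indifferent between Right and Left; this condition fixes p.
  the column player's payoff to Right: p·0 + (1−p)·5 = -5p + 5
  the column player's payoff to Left: p·2 + (1−p)·(-3) = 5p - 3
  -5p + 5 = 5p - 3  ⇒  -10p = -8  ⇒  p = 4/5.

p = 4/5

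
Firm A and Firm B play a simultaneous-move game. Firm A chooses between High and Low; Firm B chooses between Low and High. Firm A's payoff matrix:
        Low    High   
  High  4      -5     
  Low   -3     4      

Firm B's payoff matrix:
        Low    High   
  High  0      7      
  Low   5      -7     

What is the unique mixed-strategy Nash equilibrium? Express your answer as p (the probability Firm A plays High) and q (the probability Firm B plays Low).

p = 12/19, q = 9/16

In a mixed equilibrium Firm B is indifferent between Low and High; this condition fixes p.
  Firm B's expected payoff from Low: p·0 + (1−p)·5 = -5p + 5
  Firm B's expected payoff from High: p·7 + (1−p)·(-7) = 14p - 7
  -5p + 5 = 14p - 7  ⇒  -19p = -12  ⇒  p = 12/19.
For Firm A to be willing to mix, Firm A must be indifferent between High and Low, which pins down Firm B's mix.
  Firm A's payoff from High: q·4 + (1−q)·(-5) = 9q - 5
  Firm A's payoff from Low: q·(-3) + (1−q)·4 = -7q + 4
  9q - 5 = -7q + 4  ⇒  16q = 9  ⇒  q = 9/16.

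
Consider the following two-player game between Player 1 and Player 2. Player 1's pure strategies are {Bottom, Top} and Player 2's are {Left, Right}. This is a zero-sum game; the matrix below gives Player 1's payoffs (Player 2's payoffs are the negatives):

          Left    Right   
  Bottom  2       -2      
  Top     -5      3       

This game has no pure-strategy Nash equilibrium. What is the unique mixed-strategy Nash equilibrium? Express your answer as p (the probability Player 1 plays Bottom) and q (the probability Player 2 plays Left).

Player 2's indifference between Left and Right determines Player 1's mixing probability p:
  Player 2's payoff to Left: p·(-2) + (1−p)·5 = -7p + 5
  Player 2's payoff to Right: p·2 + (1−p)·(-3) = 5p - 3
  -7p + 5 = 5p - 3  ⇒  -12p = -8  ⇒  p = 2/3.
Set Player 1's expected payoff from Bottom equal to that from Top:
  Player 1's expected payoff from Bottom: q·2 + (1−q)·(-2) = 4q - 2
  Player 1's expected payoff from Top: q·(-5) + (1−q)·3 = -8q + 3
  4q - 2 = -8q + 3  ⇒  12q = 5  ⇒  q = 5/12.

p = 2/3, q = 5/12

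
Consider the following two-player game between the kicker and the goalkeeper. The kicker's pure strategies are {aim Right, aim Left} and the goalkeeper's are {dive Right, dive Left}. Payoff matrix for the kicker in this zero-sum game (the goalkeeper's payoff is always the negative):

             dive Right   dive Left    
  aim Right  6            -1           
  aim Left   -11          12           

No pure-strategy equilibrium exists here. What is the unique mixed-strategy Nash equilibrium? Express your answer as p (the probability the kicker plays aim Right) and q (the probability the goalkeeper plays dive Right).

p = 23/30, q = 13/30

For the goalkeeper to be willing to mix, the goalkeeper must be indifferent between dive Right and dive Left, which pins down the kicker's mix.
  the goalkeeper's payoff from dive Right: p·(-6) + (1−p)·11 = -17p + 11
  the goalkeeper's payoff from dive Left: p·1 + (1−p)·(-12) = 13p - 12
  -17p + 11 = 13p - 12  ⇒  -30p = -23  ⇒  p = 23/30.
Set the kicker's expected payoff from aim Right equal to that from aim Left:
  the kicker's expected payoff from aim Right: q·6 + (1−q)·(-1) = 7q - 1
  the kicker's expected payoff from aim Left: q·(-11) + (1−q)·12 = -23q + 12
  7q - 1 = -23q + 12  ⇒  30q = 13  ⇒  q = 13/30.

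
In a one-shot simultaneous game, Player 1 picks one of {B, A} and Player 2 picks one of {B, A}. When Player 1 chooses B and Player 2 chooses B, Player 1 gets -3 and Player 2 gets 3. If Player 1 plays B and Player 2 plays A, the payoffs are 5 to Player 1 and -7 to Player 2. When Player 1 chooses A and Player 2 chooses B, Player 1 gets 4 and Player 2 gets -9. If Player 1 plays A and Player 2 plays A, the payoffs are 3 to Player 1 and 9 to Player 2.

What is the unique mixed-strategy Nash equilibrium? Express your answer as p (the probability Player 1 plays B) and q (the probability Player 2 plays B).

p = 9/14, q = 2/9

In a mixed equilibrium Player 2 is indifferent between B and A; this condition fixes p.
  Player 2's expected payoff from B: p·3 + (1−p)·(-9) = 12p - 9
  Player 2's expected payoff from A: p·(-7) + (1−p)·9 = -16p + 9
  12p - 9 = -16p + 9  ⇒  28p = 18  ⇒  p = 9/14.
For Player 1 to be willing to mix, Player 1 must be indifferent between B and A, which pins down Player 2's mix.
  Player 1's expected payoff from B: q·(-3) + (1−q)·5 = -8q + 5
  Player 1's expected payoff from A: q·4 + (1−q)·3 = q + 3
  -8q + 5 = q + 3  ⇒  -9q = -2  ⇒  q = 2/9.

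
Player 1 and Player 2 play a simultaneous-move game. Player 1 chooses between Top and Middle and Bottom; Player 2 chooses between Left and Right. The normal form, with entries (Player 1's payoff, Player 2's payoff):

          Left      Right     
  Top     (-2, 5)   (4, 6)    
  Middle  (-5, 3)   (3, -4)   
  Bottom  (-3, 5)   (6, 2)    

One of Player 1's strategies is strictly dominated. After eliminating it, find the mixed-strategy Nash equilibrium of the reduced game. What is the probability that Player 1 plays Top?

p = 3/4

Player 1's strategy Middle is strictly dominated by Bottom: -3 > -5 and 6 > 3. Eliminate Middle.
In a mixed equilibrium Player 2 is indifferent between Left and Right; this condition fixes p.
  Player 2's payoff to Left: p·5 + (1−p)·5 = 5
  Player 2's payoff to Right: p·6 + (1−p)·2 = 4p + 2
  5 = 4p + 2  ⇒  -4p = -3  ⇒  p = 3/4.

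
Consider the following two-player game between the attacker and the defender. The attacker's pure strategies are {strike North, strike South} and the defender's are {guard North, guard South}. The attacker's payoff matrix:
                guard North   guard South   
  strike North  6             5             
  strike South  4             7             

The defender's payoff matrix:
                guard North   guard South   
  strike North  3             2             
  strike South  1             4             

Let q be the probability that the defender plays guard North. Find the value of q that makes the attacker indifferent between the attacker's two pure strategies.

The attacker's indifference between strike North and strike South determines the defender's mixing probability q:
  the attacker's expected payoff from strike North: q·6 + (1−q)·5 = q + 5
  the attacker's expected payoff from strike South: q·4 + (1−q)·7 = -3q + 7
  q + 5 = -3q + 7  ⇒  4q = 2  ⇒  q = 1/2.

q = 1/2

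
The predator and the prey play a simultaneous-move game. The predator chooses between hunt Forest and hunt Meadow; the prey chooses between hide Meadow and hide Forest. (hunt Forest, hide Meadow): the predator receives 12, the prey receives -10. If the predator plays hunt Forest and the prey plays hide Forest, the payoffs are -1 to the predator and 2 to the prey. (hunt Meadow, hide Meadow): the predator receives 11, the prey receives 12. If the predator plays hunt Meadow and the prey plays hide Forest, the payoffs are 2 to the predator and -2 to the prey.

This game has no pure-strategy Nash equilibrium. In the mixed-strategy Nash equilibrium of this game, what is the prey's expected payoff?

2/13

In a mixed equilibrium the prey is indifferent between hide Meadow and hide Forest; this condition fixes p.
  the prey's payoff to hide Meadow: p·(-10) + (1−p)·12 = -22p + 12
  the prey's payoff to hide Forest: p·2 + (1−p)·(-2) = 4p - 2
  -22p + 12 = 4p - 2  ⇒  -26p = -14  ⇒  p = 7/13.
At equilibrium the prey is indifferent across columns, so the prey's payoff equals the payoff from hide Meadow: (7/13)·(-10) + (6/13)·12 = 2/13.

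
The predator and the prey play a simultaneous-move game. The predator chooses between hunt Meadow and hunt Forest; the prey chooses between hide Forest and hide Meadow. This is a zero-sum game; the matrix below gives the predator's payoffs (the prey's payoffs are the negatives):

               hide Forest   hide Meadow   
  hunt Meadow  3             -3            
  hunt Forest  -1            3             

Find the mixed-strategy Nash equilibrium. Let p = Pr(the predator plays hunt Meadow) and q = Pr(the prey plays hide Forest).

p = 2/5, q = 3/5

The predator's mix must leave the prey indifferent between hide Forest and hide Meadow.
  the prey's payoff to hide Forest: p·(-3) + (1−p)·1 = -4p + 1
  the prey's payoff to hide Meadow: p·3 + (1−p)·(-3) = 6p - 3
  -4p + 1 = 6p - 3  ⇒  -10p = -4  ⇒  p = 2/5.
In a mixed equilibrium the predator is indifferent between hunt Meadow and hunt Forest; this condition fixes q.
  the predator's expected payoff from hunt Meadow: q·3 + (1−q)·(-3) = 6q - 3
  the predator's expected payoff from hunt Forest: q·(-1) + (1−q)·3 = -4q + 3
  6q - 3 = -4q + 3  ⇒  10q = 6  ⇒  q = 3/5.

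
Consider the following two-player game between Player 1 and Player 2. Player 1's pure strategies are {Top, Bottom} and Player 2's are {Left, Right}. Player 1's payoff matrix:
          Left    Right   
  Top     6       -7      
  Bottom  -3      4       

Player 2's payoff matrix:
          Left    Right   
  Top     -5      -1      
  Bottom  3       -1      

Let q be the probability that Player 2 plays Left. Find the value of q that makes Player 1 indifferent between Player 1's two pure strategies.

q = 11/20

Player 2's mix must leave Player 1 indifferent between Top and Bottom.
  Player 1's payoff to Top: q·6 + (1−q)·(-7) = 13q - 7
  Player 1's payoff to Bottom: q·(-3) + (1−q)·4 = -7q + 4
  13q - 7 = -7q + 4  ⇒  20q = 11  ⇒  q = 11/20.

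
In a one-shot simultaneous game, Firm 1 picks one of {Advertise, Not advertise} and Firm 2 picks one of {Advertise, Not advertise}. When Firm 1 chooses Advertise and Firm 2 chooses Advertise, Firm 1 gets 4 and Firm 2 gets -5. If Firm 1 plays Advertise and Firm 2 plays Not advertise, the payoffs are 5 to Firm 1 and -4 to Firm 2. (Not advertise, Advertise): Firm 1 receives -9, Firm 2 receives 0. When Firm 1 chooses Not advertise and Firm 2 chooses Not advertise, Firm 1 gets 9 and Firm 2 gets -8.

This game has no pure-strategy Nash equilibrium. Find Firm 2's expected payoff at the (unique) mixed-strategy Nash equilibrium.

Firm 1's mix must leave Firm 2 indifferent between Advertise and Not advertise.
  Firm 2's expected payoff from Advertise: p·(-5) + (1−p)·0 = -5p
  Firm 2's expected payoff from Not advertise: p·(-4) + (1−p)·(-8) = 4p - 8
  -5p = 4p - 8  ⇒  -9p = -8  ⇒  p = 8/9.
At equilibrium Firm 2 is indifferent across columns, so Firm 2's payoff equals the payoff from Advertise: (8/9)·(-5) + (1/9)·0 = -40/9.

-40/9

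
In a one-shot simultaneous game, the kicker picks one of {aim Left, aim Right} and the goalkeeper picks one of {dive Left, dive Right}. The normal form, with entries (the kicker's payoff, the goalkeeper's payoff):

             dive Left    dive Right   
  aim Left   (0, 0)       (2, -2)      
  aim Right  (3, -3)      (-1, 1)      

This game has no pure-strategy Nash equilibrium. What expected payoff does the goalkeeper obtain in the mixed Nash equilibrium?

The kicker's mix must leave the goalkeeper indifferent between dive Left and dive Right.
  the goalkeeper's expected payoff from dive Left: p·0 + (1−p)·(-3) = 3p - 3
  the goalkeeper's expected payoff from dive Right: p·(-2) + (1−p)·1 = -3p + 1
  3p - 3 = -3p + 1  ⇒  6p = 4  ⇒  p = 2/3.
At equilibrium the goalkeeper is indifferent across columns, so the goalkeeper's payoff equals the payoff from dive Left: (2/3)·0 + (1/3)·(-3) = -1.

-1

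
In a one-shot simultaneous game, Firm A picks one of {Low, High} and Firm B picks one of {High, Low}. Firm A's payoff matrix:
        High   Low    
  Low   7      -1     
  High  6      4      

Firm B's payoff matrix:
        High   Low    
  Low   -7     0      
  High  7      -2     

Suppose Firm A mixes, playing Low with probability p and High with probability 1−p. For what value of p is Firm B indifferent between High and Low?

p = 9/16

For Firm B to be willing to mix, Firm B must be indifferent between High and Low, which pins down Firm A's mix.
  Firm B's expected payoff from High: p·(-7) + (1−p)·7 = -14p + 7
  Firm B's expected payoff from Low: p·0 + (1−p)·(-2) = 2p - 2
  -14p + 7 = 2p - 2  ⇒  -16p = -9  ⇒  p = 9/16.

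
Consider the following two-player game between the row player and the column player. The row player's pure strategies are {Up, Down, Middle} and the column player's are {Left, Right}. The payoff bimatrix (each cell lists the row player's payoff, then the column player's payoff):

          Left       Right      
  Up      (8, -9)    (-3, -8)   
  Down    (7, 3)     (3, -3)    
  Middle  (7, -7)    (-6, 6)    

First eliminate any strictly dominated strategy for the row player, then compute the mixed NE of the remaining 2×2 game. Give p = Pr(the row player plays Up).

p = 6/7

The row player's strategy Middle is strictly dominated by Up: 8 > 7 and -3 > -6. Eliminate Middle.
The row player's mix must leave the column player indifferent between Left and Right.
  the column player's payoff from Left: p·(-9) + (1−p)·3 = -12p + 3
  the column player's payoff from Right: p·(-8) + (1−p)·(-3) = -5p - 3
  -12p + 3 = -5p - 3  ⇒  -7p = -6  ⇒  p = 6/7.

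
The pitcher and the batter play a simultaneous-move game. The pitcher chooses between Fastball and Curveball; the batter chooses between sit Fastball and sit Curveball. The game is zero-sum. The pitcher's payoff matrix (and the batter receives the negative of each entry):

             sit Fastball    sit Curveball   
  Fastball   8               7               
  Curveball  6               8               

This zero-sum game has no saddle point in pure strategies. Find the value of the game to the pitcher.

The batter's mix must leave the pitcher indifferent between Fastball and Curveball.
  the pitcher's payoff to Fastball: q·8 + (1−q)·7 = q + 7
  the pitcher's payoff to Curveball: q·6 + (1−q)·8 = -2q + 8
  q + 7 = -2q + 8  ⇒  3q = 1  ⇒  q = 1/3.
The value is the pitcher's expected payoff against this mix (using Fastball): (1/3)·8 + (2/3)·7 = 22/3.

v = 22/3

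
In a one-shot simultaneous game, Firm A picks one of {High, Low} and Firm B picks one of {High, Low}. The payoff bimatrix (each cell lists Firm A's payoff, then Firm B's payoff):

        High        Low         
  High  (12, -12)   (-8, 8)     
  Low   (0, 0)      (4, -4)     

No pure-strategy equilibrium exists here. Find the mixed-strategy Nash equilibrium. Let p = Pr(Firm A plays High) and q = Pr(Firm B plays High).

For Firm B to be willing to mix, Firm B must be indifferent between High and Low, which pins down Firm A's mix.
  Firm B's payoff to High: p·(-12) + (1−p)·0 = -12p
  Firm B's payoff to Low: p·8 + (1−p)·(-4) = 12p - 4
  -12p = 12p - 4  ⇒  -24p = -4  ⇒  p = 1/6.
Firm A's indifference between High and Low determines Firm B's mixing probability q:
  Firm A's expected payoff from High: q·12 + (1−q)·(-8) = 20q - 8
  Firm A's expected payoff from Low: q·0 + (1−q)·4 = -4q + 4
  20q - 8 = -4q + 4  ⇒  24q = 12  ⇒  q = 1/2.

p = 1/6, q = 1/2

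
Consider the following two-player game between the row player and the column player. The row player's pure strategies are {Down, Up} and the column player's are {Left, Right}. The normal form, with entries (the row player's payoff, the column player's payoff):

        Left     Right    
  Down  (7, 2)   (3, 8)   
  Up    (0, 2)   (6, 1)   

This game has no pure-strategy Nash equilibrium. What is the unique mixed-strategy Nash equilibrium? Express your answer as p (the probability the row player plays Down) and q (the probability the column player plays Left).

p = 1/7, q = 3/10

For the column player to be willing to mix, the column player must be indifferent between Left and Right, which pins down the row player's mix.
  the column player's payoff from Left: p·2 + (1−p)·2 = 2
  the column player's payoff from Right: p·8 + (1−p)·1 = 7p + 1
  2 = 7p + 1  ⇒  -7p = -1  ⇒  p = 1/7.
In a mixed equilibrium the row player is indifferent between Down and Up; this condition fixes q.
  the row player's expected payoff from Down: q·7 + (1−q)·3 = 4q + 3
  the row player's expected payoff from Up: q·0 + (1−q)·6 = -6q + 6
  4q + 3 = -6q + 6  ⇒  10q = 3  ⇒  q = 3/10.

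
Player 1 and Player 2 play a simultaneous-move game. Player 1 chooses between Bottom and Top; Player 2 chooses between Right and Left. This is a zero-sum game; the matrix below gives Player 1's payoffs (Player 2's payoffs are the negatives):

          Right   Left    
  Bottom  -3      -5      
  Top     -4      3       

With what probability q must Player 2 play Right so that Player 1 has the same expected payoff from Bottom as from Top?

Set Player 1's expected payoff from Bottom equal to that from Top:
  Player 1's expected payoff from Bottom: q·(-3) + (1−q)·(-5) = 2q - 5
  Player 1's expected payoff from Top: q·(-4) + (1−q)·3 = -7q + 3
  2q - 5 = -7q + 3  ⇒  9q = 8  ⇒  q = 8/9.

q = 8/9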